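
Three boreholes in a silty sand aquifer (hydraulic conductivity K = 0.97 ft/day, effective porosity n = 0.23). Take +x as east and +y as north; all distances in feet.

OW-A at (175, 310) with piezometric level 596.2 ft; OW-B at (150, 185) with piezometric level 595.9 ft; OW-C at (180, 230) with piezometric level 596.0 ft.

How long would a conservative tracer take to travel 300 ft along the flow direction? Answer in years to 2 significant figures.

78 years

With h = a·x + b·y + c and OW-A as origin, the differences give:
  (-25)·a + (-125)·b = -0.3
  5·a + (-80)·b = -0.2
Eliminate b (×(-80) and ×(-125), subtract): 2625·a = -1.00 → a = ∂h/∂x = -0.0003810
Back-substitute: b = ∂h/∂y = +0.002476.
|∇h| = √(-0.0003810² + 0.002476²) = 0.002505
Seepage velocity v = K·i/n = 0.97 × 0.002505 / 0.23 = 0.01056 ft/day.
t = 300 / 0.01056 = 2.841e+04 days = 77.8 years.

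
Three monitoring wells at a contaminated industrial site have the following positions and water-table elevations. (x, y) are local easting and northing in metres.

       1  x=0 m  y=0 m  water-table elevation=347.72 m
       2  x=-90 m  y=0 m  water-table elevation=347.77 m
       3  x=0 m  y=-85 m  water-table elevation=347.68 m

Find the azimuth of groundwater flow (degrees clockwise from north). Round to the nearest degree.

∂h/∂x = (347.77 − 347.72) / (-90 − 0) = -0.0005556
∂h/∂y = (347.68 − 347.72) / (-85 − 0) = +0.0004706
Flow direction (−∇h) has components (+0.0005556 E, -0.0004706 N).
Azimuth = atan2(E, N) = atan2(+0.0005556, -0.0004706) = 130.3° ≈ 130°.

130°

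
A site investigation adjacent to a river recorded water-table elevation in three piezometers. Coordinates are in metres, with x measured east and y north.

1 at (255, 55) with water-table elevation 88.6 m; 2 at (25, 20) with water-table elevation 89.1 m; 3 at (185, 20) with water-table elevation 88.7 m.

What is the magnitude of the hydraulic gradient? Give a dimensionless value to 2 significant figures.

Taking 1 as reference: 2−1 = (-230, -35, +0.5); 3−1 = (-70, -35, +0.1).
Solve a·Δx + b·Δy = Δh: det = (-230)·(-35) − (-70)·(-35) = 5600.
∂h/∂x = [(+0.5)·(-35) − (+0.1)·(-35)] / 5600 = -0.002500
∂h/∂y = [(-230)·(+0.1) − (-70)·(+0.5)] / 5600 = +0.002143
|∇h| = √(-0.002500² + 0.002143²) = 0.003293

0.0033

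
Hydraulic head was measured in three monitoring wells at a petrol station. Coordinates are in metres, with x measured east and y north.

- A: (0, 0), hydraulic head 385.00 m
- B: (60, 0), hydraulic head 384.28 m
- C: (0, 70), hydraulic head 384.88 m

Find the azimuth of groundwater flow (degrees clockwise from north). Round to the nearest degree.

082°

∂h/∂x = (384.28 − 385.00) / (60 − 0) = -0.01200
∂h/∂y = (384.88 − 385.00) / (70 − 0) = -0.001714
Flow direction (−∇h) has components (+0.01200 E, +0.001714 N).
Azimuth = atan2(E, N) = atan2(+0.01200, +0.001714) = 81.9° ≈ 082°.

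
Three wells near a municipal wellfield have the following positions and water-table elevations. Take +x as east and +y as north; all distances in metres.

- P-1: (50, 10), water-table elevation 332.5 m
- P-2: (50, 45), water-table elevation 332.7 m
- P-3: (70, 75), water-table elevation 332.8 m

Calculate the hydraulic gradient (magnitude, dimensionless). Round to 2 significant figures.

0.0067

Differences from P-1: to P-2 (Δx, Δy, Δh) = (0, 35, +0.2); to P-3 = (20, 65, +0.3).
Determinant of the coordinate differences = 0·65 − 20·35 = -700.
∂h/∂x = [(+0.2)·65 − (+0.3)·35] / -700 = -0.003571
∂h/∂y = [0·(+0.3) − 20·(+0.2)] / -700 = +0.005714
|∇h| = √(-0.003571² + 0.005714²) = 0.006738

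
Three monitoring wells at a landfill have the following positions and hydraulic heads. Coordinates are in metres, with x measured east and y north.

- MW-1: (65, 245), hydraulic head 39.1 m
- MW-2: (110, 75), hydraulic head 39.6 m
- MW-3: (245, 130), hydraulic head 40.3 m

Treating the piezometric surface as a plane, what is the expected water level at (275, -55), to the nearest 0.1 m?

40.7 m

With h = a·x + b·y + c and MW-1 as origin, the differences give:
  45·a + (-170)·b = +0.5
  180·a + (-115)·b = +1.2
Eliminate b (×(-115) and ×(-170), subtract): 25425·a = 146.50 → a = ∂h/∂x = +0.005762
Back-substitute: b = ∂h/∂y = -0.001416.
h(275, -55) = 39.1 + (+0.005762)·(210) + (-0.001416)·(-300) = 39.1 +1.210 +0.425 = 40.735 m.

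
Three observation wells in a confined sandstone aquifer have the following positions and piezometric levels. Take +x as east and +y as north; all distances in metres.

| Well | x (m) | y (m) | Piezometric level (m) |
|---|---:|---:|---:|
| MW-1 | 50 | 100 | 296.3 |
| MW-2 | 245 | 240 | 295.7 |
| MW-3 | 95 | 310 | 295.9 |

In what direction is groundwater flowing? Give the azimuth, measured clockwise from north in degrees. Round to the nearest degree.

Differences from MW-1: to MW-2 (Δx, Δy, Δh) = (195, 140, -0.6); to MW-3 = (45, 210, -0.4).
Solve a·Δx + b·Δy = Δh: det = 195·210 − 45·140 = 34650.
∂h/∂x = [(-0.6)·210 − (-0.4)·140] / 34650 = -0.002020
∂h/∂y = [195·(-0.4) − 45·(-0.6)] / 34650 = -0.001472
Flow direction (−∇h) has components (+0.002020 E, +0.001472 N).
Azimuth = atan2(E, N) = atan2(+0.002020, +0.001472) = 53.9° ≈ 054°.

054°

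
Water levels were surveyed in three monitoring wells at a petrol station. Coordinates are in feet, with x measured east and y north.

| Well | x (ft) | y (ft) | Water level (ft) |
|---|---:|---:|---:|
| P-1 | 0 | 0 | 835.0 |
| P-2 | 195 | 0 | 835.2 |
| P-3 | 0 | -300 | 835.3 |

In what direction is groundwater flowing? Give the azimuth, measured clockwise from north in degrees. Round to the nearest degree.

314°

∂h/∂x = (835.2 − 835.0) / (195 − 0) = +0.001026
∂h/∂y = (835.3 − 835.0) / (-300 − 0) = -0.0010000
Flow direction (−∇h) has components (-0.001026 E, +0.0010000 N).
Azimuth = atan2(E, N) = atan2(-0.001026, +0.0010000) = 314.3° ≈ 314°.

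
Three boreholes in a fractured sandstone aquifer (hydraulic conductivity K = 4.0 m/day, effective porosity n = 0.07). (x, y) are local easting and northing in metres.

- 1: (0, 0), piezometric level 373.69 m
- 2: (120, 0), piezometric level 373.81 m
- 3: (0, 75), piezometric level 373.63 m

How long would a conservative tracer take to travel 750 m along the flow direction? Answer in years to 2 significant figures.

28 years

∂h/∂x = (373.81 − 373.69) / (120 − 0) = +0.001000
∂h/∂y = (373.63 − 373.69) / (75 − 0) = -0.0008000
|∇h| = √(0.001000² + -0.0008000²) = 0.001281
Seepage velocity v = K·i/n = 4.0 × 0.001281 / 0.07 = 0.0732 m/day.
t = 750 / 0.0732 = 1.025e+04 days = 28.1 years.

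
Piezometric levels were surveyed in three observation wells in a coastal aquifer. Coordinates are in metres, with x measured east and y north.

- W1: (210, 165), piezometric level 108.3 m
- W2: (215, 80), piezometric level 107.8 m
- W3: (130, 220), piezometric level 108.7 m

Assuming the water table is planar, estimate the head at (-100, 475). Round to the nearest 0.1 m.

110.4 m

With h = a·x + b·y + c and W1 as origin, the differences give:
  5·a + (-85)·b = -0.5
  (-80)·a + 55·b = +0.4
Eliminate b (×55 and ×(-85), subtract): -6525·a = 6.50 → a = ∂h/∂x = -0.0009962
Back-substitute: b = ∂h/∂y = +0.005824.
h(-100, 475) = 108.3 + (-0.0009962)·(-310) + (+0.005824)·(310) = 108.3 +0.309 +1.805 = 110.414 m.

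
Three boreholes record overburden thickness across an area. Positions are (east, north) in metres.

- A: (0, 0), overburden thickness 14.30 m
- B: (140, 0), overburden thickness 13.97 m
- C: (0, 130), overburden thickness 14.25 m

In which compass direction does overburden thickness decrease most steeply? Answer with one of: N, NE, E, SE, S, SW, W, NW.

∂d/∂x = (13.97 − 14.30) / (140 − 0) = -0.002357
∂d/∂y = (14.25 − 14.30) / (130 − 0) = -0.0003846
Steepest decrease is along −∇f = (+0.002357 E, +0.0003846 N) → east.

E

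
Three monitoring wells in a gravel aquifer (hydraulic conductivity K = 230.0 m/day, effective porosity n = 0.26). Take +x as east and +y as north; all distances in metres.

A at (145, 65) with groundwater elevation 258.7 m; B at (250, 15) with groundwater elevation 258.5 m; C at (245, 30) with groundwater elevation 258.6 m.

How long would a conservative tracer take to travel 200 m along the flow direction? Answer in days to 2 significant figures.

31 days

Taking A as reference: B−A = (105, -50, -0.2); C−A = (100, -35, -0.1).
Solve a·Δx + b·Δy = Δh: det = 105·(-35) − 100·(-50) = 1325.
∂h/∂x = [(-0.2)·(-35) − (-0.1)·(-50)] / 1325 = +0.001509
∂h/∂y = [105·(-0.1) − 100·(-0.2)] / 1325 = +0.007170
|∇h| = √(0.001509² + 0.007170²) = 0.007327
Seepage velocity v = K·i/n = 230.0 × 0.007327 / 0.26 = 6.482 m/day.
t = 200 / 6.482 = 30.85 days.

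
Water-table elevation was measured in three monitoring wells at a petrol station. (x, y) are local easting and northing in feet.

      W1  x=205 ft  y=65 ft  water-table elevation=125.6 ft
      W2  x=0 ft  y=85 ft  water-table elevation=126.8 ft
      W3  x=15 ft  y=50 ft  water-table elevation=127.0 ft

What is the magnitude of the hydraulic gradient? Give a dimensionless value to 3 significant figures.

0.0109

With h = a·x + b·y + c and W1 as origin, the differences give:
  (-205)·a + 20·b = +1.2
  (-190)·a + (-15)·b = +1.4
Eliminate b (×(-15) and ×20, subtract): 6875·a = -46.00 → a = ∂h/∂x = -0.006691
Back-substitute: b = ∂h/∂y = -0.008582.
|∇h| = √(-0.006691² + -0.008582²) = 0.01088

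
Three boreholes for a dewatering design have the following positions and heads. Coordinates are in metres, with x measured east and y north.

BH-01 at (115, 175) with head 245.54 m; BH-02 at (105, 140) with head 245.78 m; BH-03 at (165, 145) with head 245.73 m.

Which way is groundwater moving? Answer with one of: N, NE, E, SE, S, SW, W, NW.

N

With h = a·x + b·y + c and BH-01 as origin, the differences give:
  (-10)·a + (-35)·b = +0.24
  50·a + (-30)·b = +0.19
Eliminate b (×(-30) and ×(-35), subtract): 2050·a = -0.550 → a = ∂h/∂x = -0.0002683
Back-substitute: b = ∂h/∂y = -0.006780.
Flow = −∇h = (+0.0002683 east, +0.006780 north), which points north.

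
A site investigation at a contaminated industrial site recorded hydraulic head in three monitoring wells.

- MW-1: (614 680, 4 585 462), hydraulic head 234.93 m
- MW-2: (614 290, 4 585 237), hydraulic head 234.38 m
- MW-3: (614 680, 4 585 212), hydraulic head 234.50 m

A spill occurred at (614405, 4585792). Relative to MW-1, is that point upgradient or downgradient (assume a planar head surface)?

Three-point gradient (reference MW-1): Δ to MW-2 = (-390, -225, -0.55), Δ to MW-3 = (0, -250, -0.43).
∂h/∂x = +0.0004179, ∂h/∂y = +0.001720 (det = 97500).
Head at (614405, 4585792) = 234.93 + (+0.0004179)·(-275) + (+0.001720)·(330) = 235.38 m.
That is higher than the 234.93 m at MW-1, so the point is upgradient.

upgradient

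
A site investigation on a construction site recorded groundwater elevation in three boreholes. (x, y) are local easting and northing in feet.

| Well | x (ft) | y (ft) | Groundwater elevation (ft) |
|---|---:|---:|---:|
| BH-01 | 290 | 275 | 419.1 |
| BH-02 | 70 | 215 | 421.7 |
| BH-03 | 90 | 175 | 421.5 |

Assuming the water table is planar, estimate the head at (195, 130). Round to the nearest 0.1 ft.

Taking BH-01 as reference: BH-02−BH-01 = (-220, -60, +2.6); BH-03−BH-01 = (-200, -100, +2.4).
Solve a·Δx + b·Δy = Δh: det = (-220)·(-100) − (-200)·(-60) = 10000.
∂h/∂x = [(+2.6)·(-100) − (+2.4)·(-60)] / 10000 = -0.01160
∂h/∂y = [(-220)·(+2.4) − (-200)·(+2.6)] / 10000 = -0.0008000
h(195, 130) = 419.1 + (-0.01160)·(-95) + (-0.0008000)·(-145) = 419.1 +1.102 +0.116 = 420.318 ft.

420.3 ft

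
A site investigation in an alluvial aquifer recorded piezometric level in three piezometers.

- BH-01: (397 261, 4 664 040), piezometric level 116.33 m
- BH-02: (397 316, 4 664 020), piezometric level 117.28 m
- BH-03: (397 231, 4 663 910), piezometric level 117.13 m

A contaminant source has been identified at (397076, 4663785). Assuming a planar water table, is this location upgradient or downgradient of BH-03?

downgradient

Three-point gradient (reference BH-01): Δ to BH-02 = (55, -20, +0.95), Δ to BH-03 = (-30, -130, +0.80).
∂h/∂x = +0.01387, ∂h/∂y = -0.009355 (det = -7750).
Head at (397076, 4663785) = 116.33 + (+0.01387)·(-185) + (-0.009355)·(-255) = 116.15 m.
That is lower than the 117.13 m at BH-03, so the point is downgradient.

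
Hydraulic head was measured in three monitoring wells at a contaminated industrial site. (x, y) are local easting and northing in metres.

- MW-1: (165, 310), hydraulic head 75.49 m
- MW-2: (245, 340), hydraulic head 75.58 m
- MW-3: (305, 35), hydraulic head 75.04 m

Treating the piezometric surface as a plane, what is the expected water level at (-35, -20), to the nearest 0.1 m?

Three-point gradient (reference MW-1): Δ to MW-2 = (80, 30, +0.09), Δ to MW-3 = (140, -275, -0.45).
∂h/∂x = +0.0004294, ∂h/∂y = +0.001855 (det = -26200).
h(-35, -20) = 75.49 + (+0.0004294)·(-200) + (+0.001855)·(-330) = 75.49 -0.086 -0.612 = 74.792 m.

74.8 m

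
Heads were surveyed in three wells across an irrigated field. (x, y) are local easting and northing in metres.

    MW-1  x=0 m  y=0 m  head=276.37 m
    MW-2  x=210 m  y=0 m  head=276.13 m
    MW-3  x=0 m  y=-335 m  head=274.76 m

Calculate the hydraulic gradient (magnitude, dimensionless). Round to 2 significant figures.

∂h/∂x = (276.13 − 276.37) / (210 − 0) = -0.001143
∂h/∂y = (274.76 − 276.37) / (-335 − 0) = +0.004806
|∇h| = √(-0.001143² + 0.004806²) = 0.00494

0.0049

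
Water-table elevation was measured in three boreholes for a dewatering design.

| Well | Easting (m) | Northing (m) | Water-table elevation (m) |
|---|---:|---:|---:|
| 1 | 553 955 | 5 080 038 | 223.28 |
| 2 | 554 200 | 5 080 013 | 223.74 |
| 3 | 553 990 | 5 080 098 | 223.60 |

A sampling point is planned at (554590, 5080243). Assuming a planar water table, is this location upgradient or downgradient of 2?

Taking 1 as reference: 2−1 = (245, -25, +0.46); 3−1 = (35, 60, +0.32).
Determinant of the coordinate differences = 245·60 − 35·(-25) = 15575.
∂h/∂x = [(+0.46)·60 − (+0.32)·(-25)] / 15575 = +0.002286
∂h/∂y = [245·(+0.32) − 35·(+0.46)] / 15575 = +0.004000
Head at (554590, 5080243) = 223.28 + (+0.002286)·(635) + (+0.004000)·(205) = 225.55 m.
That is higher than the 223.74 m at 2, so the point is upgradient.

upgradient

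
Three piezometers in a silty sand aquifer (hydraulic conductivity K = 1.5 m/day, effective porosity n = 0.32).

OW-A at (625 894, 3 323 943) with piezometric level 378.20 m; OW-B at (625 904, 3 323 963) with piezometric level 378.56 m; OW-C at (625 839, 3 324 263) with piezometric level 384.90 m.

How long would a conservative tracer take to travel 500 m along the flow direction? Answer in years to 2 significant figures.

14 years

Three-point gradient (reference OW-A): Δ to OW-B = (10, 20, +0.36), Δ to OW-C = (-55, 320, +6.70).
∂h/∂x = -0.004372, ∂h/∂y = +0.02019 (det = 4300).
|∇h| = √(-0.004372² + 0.02019²) = 0.02066
Seepage velocity v = K·i/n = 1.5 × 0.02066 / 0.32 = 0.09684 m/day.
t = 500 / 0.09684 = 5163 days = 14.1 years.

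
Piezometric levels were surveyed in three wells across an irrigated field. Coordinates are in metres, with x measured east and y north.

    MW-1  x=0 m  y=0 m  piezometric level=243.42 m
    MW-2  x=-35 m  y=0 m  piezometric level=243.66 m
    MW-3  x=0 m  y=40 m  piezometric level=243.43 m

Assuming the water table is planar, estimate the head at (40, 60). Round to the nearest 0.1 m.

∂h/∂x = (243.66 − 243.42) / (-35 − 0) = -0.006857
∂h/∂y = (243.43 − 243.42) / (40 − 0) = +0.0002500
h(40, 60) = 243.42 + (-0.006857)·(40) + (+0.0002500)·(60) = 243.42 -0.274 +0.015 = 243.161 m.

243.2 m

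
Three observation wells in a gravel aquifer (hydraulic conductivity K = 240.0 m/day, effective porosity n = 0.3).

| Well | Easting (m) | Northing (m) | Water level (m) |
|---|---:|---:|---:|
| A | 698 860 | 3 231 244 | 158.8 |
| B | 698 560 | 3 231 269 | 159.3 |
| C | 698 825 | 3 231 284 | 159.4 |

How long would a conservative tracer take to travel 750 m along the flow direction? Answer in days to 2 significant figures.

64 days

Taking A as reference: B−A = (-300, 25, +0.5); C−A = (-35, 40, +0.6).
Solve a·Δx + b·Δy = Δh: det = (-300)·40 − (-35)·25 = -11125.
∂h/∂x = [(+0.5)·40 − (+0.6)·25] / -11125 = -0.0004494
∂h/∂y = [(-300)·(+0.6) − (-35)·(+0.5)] / -11125 = +0.01461
|∇h| = √(-0.0004494² + 0.01461²) = 0.01462
Seepage velocity v = K·i/n = 240.0 × 0.01462 / 0.3 = 11.7 m/day.
t = 750 / 11.7 = 64.1 days.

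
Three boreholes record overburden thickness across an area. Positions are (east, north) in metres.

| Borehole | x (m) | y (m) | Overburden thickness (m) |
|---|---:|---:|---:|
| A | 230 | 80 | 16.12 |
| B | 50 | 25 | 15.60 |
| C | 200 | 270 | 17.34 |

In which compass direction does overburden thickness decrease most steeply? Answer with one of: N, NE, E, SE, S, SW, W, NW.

S

Three-point gradient (reference A): Δ to B = (-180, -55, -0.52), Δ to C = (-30, 190, +1.22).
∂d/∂x = +0.0008842, ∂d/∂y = +0.006561 (det = -35850).
Steepest decrease is along −∇f = (-0.0008842 E, -0.006561 N) → south.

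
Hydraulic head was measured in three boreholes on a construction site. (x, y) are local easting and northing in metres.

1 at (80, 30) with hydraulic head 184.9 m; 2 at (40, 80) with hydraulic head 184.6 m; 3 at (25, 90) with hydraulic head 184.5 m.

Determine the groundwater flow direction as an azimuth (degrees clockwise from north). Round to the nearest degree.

284°

Three-point gradient (reference 1): Δ to 2 = (-40, 50, -0.3), Δ to 3 = (-55, 60, -0.4).
∂h/∂x = +0.005714, ∂h/∂y = -0.001429 (det = 350).
Flow direction (−∇h) has components (-0.005714 E, +0.001429 N).
Azimuth = atan2(E, N) = atan2(-0.005714, +0.001429) = 284.0° ≈ 284°.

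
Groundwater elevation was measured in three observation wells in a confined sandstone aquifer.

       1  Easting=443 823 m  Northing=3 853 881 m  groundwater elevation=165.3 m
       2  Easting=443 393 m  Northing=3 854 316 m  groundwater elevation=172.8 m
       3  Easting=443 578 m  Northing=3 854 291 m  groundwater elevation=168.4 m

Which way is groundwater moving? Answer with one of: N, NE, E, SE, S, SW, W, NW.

Differences from 1: to 2 (Δx, Δy, Δh) = (-430, 435, +7.5); to 3 = (-245, 410, +3.1).
Determinant of the coordinate differences = (-430)·410 − (-245)·435 = -69725.
∂h/∂x = [(+7.5)·410 − (+3.1)·435] / -69725 = -0.02476
∂h/∂y = [(-430)·(+3.1) − (-245)·(+7.5)] / -69725 = -0.007236
Flow = −∇h = (+0.02476 east, +0.007236 north), which points east.

E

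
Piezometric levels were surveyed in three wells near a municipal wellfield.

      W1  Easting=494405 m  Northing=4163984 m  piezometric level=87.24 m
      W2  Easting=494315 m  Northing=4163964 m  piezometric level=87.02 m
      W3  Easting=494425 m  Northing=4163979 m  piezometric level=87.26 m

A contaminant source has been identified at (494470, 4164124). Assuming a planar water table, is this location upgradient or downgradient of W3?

Differences from W1: to W2 (Δx, Δy, Δh) = (-90, -20, -0.22); to W3 = (20, -5, +0.02).
Determinant of the coordinate differences = (-90)·(-5) − 20·(-20) = 850.
∂h/∂x = [(-0.22)·(-5) − (+0.02)·(-20)] / 850 = +0.001765
∂h/∂y = [(-90)·(+0.02) − 20·(-0.22)] / 850 = +0.003059
Head at (494470, 4164124) = 87.24 + (+0.001765)·(65) + (+0.003059)·(140) = 87.78 m.
That is higher than the 87.26 m at W3, so the point is upgradient.

upgradient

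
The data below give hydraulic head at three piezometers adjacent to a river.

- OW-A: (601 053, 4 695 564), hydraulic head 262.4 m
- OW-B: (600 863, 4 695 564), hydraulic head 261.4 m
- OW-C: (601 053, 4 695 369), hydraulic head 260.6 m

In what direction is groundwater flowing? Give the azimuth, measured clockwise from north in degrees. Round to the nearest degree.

∂h/∂x = (261.4 − 262.4) / (600863 − 601053) = +0.005263
∂h/∂y = (260.6 − 262.4) / (4695369 − 4695564) = +0.009231
Flow direction (−∇h) has components (-0.005263 E, -0.009231 N).
Azimuth = atan2(E, N) = atan2(-0.005263, -0.009231) = 209.7° ≈ 210°.

210°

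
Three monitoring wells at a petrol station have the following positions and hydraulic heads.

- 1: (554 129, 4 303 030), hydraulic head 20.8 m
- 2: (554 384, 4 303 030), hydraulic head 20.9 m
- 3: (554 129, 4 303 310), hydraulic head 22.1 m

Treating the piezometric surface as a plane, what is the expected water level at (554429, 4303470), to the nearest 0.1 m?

∂h/∂x = (20.9 − 20.8) / (554384 − 554129) = +0.0003922
∂h/∂y = (22.1 − 20.8) / (4303310 − 4303030) = +0.004643
h(554429, 4303470) = 20.8 + (+0.0003922)·(300) + (+0.004643)·(440) = 20.8 +0.118 +2.043 = 22.961 m.

23.0 m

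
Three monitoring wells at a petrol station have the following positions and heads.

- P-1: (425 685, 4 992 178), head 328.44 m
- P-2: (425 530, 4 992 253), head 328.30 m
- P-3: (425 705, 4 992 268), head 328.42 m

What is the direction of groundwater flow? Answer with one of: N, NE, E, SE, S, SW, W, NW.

With h = a·x + b·y + c and P-1 as origin, the differences give:
  (-155)·a + 75·b = -0.14
  20·a + 90·b = -0.02
Eliminate b (×90 and ×75, subtract): -15450·a = -11.100 → a = ∂h/∂x = +0.0007184
Back-substitute: b = ∂h/∂y = -0.0003819.
Flow = −∇h = (-0.0007184 east, +0.0003819 north), which points northwest.

NW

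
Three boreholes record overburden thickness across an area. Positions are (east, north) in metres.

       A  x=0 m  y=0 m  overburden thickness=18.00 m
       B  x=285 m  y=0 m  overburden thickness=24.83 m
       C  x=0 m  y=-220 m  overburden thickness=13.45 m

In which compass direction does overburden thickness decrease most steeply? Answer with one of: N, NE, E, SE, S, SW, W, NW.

∂d/∂x = (24.83 − 18.00) / (285 − 0) = +0.02396
∂d/∂y = (13.45 − 18.00) / (-220 − 0) = +0.02068
Steepest decrease is along −∇f = (-0.02396 E, -0.02068 N) → southwest.

SW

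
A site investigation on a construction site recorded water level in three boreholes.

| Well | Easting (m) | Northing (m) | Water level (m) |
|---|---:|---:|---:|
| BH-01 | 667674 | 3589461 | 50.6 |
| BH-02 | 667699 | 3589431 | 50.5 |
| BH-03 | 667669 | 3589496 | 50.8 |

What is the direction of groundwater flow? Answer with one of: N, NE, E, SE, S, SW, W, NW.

Taking BH-01 as reference: BH-02−BH-01 = (25, -30, -0.1); BH-03−BH-01 = (-5, 35, +0.2).
Determinant of the coordinate differences = 25·35 − (-5)·(-30) = 725.
∂h/∂x = [(-0.1)·35 − (+0.2)·(-30)] / 725 = +0.003448
∂h/∂y = [25·(+0.2) − (-5)·(-0.1)] / 725 = +0.006207
Flow = −∇h = (-0.003448 east, -0.006207 north), which points southwest.

SW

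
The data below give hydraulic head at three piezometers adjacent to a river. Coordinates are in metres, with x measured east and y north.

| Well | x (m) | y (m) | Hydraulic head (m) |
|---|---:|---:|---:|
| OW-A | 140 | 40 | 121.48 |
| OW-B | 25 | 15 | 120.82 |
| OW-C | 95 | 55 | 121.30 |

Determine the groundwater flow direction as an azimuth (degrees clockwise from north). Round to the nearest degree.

238°

Differences from OW-A: to OW-B (Δx, Δy, Δh) = (-115, -25, -0.66); to OW-C = (-45, 15, -0.18).
Solve a·Δx + b·Δy = Δh: det = (-115)·15 − (-45)·(-25) = -2850.
∂h/∂x = [(-0.66)·15 − (-0.18)·(-25)] / -2850 = +0.005053
∂h/∂y = [(-115)·(-0.18) − (-45)·(-0.66)] / -2850 = +0.003158
Flow direction (−∇h) has components (-0.005053 E, -0.003158 N).
Azimuth = atan2(E, N) = atan2(-0.005053, -0.003158) = 238.0° ≈ 238°.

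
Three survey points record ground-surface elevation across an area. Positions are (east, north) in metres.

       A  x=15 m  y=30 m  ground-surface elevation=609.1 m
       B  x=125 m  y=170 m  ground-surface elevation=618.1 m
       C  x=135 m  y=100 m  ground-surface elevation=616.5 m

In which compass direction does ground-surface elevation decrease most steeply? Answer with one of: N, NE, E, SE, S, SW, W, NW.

Differences from A: to B (Δx, Δy, Δh) = (110, 140, +9.0); to C = (120, 70, +7.4).
Determinant of the coordinate differences = 110·70 − 120·140 = -9100.
∂z/∂x = [(+9.0)·70 − (+7.4)·140] / -9100 = +0.04462
∂z/∂y = [110·(+7.4) − 120·(+9.0)] / -9100 = +0.02923
Steepest decrease is along −∇f = (-0.04462 E, -0.02923 N) → southwest.

SW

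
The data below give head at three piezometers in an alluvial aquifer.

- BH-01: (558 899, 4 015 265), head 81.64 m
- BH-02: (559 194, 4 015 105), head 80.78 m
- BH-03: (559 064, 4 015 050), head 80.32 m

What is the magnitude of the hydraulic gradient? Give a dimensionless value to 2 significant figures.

0.0067

Differences from BH-01: to BH-02 (Δx, Δy, Δh) = (295, -160, -0.86); to BH-03 = (165, -215, -1.32).
Determinant of the coordinate differences = 295·(-215) − 165·(-160) = -37025.
∂h/∂x = [(-0.86)·(-215) − (-1.32)·(-160)] / -37025 = +0.0007103
∂h/∂y = [295·(-1.32) − 165·(-0.86)] / -37025 = +0.006685
|∇h| = √(0.0007103² + 0.006685²) = 0.006723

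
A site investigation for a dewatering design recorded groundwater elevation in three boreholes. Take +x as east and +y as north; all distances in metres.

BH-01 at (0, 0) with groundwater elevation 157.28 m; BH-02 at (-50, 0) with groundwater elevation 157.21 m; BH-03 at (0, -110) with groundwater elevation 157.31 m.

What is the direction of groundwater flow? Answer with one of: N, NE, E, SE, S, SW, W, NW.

∂h/∂x = (157.21 − 157.28) / (-50 − 0) = +0.001400
∂h/∂y = (157.31 − 157.28) / (-110 − 0) = -0.0002727
Flow = −∇h = (-0.001400 east, +0.0002727 north), which points west.

W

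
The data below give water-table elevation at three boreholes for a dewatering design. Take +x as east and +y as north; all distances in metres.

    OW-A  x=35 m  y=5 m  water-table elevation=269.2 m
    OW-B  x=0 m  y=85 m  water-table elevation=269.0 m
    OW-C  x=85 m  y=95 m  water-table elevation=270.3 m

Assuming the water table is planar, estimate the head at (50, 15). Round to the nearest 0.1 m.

269.5 m

With h = a·x + b·y + c and OW-A as origin, the differences give:
  (-35)·a + 80·b = -0.2
  50·a + 90·b = +1.1
Eliminate b (×90 and ×80, subtract): -7150·a = -106.00 → a = ∂h/∂x = +0.01483
Back-substitute: b = ∂h/∂y = +0.003986.
h(50, 15) = 269.2 + (+0.01483)·(15) + (+0.003986)·(10) = 269.2 +0.222 +0.040 = 269.462 m.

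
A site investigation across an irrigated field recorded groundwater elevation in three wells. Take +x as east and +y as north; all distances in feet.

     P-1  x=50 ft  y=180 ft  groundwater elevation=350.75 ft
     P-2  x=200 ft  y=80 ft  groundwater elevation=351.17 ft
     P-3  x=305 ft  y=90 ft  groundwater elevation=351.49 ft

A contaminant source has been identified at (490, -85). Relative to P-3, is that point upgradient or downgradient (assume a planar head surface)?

Differences from P-1: to P-2 (Δx, Δy, Δh) = (150, -100, +0.42); to P-3 = (255, -90, +0.74).
Determinant of the coordinate differences = 150·(-90) − 255·(-100) = 12000.
∂h/∂x = [(+0.42)·(-90) − (+0.74)·(-100)] / 12000 = +0.003017
∂h/∂y = [150·(+0.74) − 255·(+0.42)] / 12000 = +0.0003250
Head at (490, -85) = 350.75 + (+0.003017)·(440) + (+0.0003250)·(-265) = 351.99 ft.
That is higher than the 351.49 ft at P-3, so the point is upgradient.

upgradient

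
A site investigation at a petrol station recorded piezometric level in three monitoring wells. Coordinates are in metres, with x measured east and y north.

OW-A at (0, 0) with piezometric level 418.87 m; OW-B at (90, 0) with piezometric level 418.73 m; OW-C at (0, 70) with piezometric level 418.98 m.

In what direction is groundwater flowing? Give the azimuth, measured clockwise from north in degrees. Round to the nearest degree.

135°

∂h/∂x = (418.73 − 418.87) / (90 − 0) = -0.001556
∂h/∂y = (418.98 − 418.87) / (70 − 0) = +0.001571
Flow direction (−∇h) has components (+0.001556 E, -0.001571 N).
Azimuth = atan2(E, N) = atan2(+0.001556, -0.001571) = 135.3° ≈ 135°.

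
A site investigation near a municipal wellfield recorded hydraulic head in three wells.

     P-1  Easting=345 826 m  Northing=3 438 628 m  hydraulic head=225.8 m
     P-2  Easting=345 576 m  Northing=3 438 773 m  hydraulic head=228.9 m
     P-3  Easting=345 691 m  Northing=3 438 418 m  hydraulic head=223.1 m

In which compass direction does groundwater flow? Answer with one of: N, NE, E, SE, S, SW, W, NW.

Three-point gradient (reference P-1): Δ to P-2 = (-250, 145, +3.1), Δ to P-3 = (-135, -210, -2.7).
∂h/∂x = -0.003600, ∂h/∂y = +0.01517 (det = 72075).
Flow = −∇h = (+0.003600 east, -0.01517 north), which points south.

S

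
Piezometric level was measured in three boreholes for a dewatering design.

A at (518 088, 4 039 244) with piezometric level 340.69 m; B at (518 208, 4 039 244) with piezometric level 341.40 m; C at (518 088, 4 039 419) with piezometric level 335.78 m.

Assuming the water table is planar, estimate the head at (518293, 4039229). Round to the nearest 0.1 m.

342.3 m

∂h/∂x = (341.40 − 340.69) / (518208 − 518088) = +0.005917
∂h/∂y = (335.78 − 340.69) / (4039419 − 4039244) = -0.02806
h(518293, 4039229) = 340.69 + (+0.005917)·(205) + (-0.02806)·(-15) = 340.69 +1.213 +0.421 = 342.324 m.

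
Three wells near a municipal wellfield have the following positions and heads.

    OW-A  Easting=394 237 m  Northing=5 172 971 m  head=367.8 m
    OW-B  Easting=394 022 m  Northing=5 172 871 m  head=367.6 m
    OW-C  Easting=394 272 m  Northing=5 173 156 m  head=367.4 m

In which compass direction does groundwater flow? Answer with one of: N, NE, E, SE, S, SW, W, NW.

NW

With h = a·x + b·y + c and OW-A as origin, the differences give:
  (-215)·a + (-100)·b = -0.2
  35·a + 185·b = -0.4
Eliminate b (×185 and ×(-100), subtract): -36275·a = -77.00 → a = ∂h/∂x = +0.002123
Back-substitute: b = ∂h/∂y = -0.002564.
Flow = −∇h = (-0.002123 east, +0.002564 north), which points northwest.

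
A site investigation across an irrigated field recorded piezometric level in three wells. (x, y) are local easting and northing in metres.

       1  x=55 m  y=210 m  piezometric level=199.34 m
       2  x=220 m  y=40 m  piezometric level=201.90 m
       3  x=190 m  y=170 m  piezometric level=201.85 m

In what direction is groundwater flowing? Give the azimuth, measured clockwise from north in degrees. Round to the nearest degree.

258°

Taking 1 as reference: 2−1 = (165, -170, +2.56); 3−1 = (135, -40, +2.51).
Determinant of the coordinate differences = 165·(-40) − 135·(-170) = 16350.
∂h/∂x = [(+2.56)·(-40) − (+2.51)·(-170)] / 16350 = +0.01983
∂h/∂y = [165·(+2.51) − 135·(+2.56)] / 16350 = +0.004193
Flow direction (−∇h) has components (-0.01983 E, -0.004193 N).
Azimuth = atan2(E, N) = atan2(-0.01983, -0.004193) = 258.1° ≈ 258°.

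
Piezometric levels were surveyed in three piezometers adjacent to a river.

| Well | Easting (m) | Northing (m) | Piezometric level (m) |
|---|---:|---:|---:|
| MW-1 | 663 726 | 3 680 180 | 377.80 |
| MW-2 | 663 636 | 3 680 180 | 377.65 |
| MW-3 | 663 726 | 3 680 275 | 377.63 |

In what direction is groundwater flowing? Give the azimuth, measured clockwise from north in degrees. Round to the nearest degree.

317°

∂h/∂x = (377.65 − 377.80) / (663636 − 663726) = +0.001667
∂h/∂y = (377.63 − 377.80) / (3680275 − 3680180) = -0.001789
Flow direction (−∇h) has components (-0.001667 E, +0.001789 N).
Azimuth = atan2(E, N) = atan2(-0.001667, +0.001789) = 317.0° ≈ 317°.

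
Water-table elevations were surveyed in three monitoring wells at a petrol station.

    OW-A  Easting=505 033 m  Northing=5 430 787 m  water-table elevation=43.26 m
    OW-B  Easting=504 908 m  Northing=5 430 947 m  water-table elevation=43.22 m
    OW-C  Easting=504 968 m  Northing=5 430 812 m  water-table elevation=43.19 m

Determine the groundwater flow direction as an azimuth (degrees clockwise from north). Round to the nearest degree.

239°

Differences from OW-A: to OW-B (Δx, Δy, Δh) = (-125, 160, -0.04); to OW-C = (-65, 25, -0.07).
Solve a·Δx + b·Δy = Δh: det = (-125)·25 − (-65)·160 = 7275.
∂h/∂x = [(-0.04)·25 − (-0.07)·160] / 7275 = +0.001402
∂h/∂y = [(-125)·(-0.07) − (-65)·(-0.04)] / 7275 = +0.0008454
Flow direction (−∇h) has components (-0.001402 E, -0.0008454 N).
Azimuth = atan2(E, N) = atan2(-0.001402, -0.0008454) = 238.9° ≈ 239°.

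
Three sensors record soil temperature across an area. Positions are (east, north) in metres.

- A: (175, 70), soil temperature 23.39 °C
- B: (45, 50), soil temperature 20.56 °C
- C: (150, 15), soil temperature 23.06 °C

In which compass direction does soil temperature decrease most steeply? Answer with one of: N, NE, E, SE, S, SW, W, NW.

Taking A as reference: B−A = (-130, -20, -2.83); C−A = (-25, -55, -0.33).
Determinant of the coordinate differences = (-130)·(-55) − (-25)·(-20) = 6650.
∂T/∂x = [(-2.83)·(-55) − (-0.33)·(-20)] / 6650 = +0.02241
∂T/∂y = [(-130)·(-0.33) − (-25)·(-2.83)] / 6650 = -0.004188
Steepest decrease is along −∇f = (-0.02241 E, +0.004188 N) → west.

W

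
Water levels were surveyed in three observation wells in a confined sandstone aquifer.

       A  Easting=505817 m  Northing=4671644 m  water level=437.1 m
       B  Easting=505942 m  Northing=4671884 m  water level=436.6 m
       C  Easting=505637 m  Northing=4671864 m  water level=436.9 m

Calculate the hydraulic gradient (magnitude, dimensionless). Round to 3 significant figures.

Differences from A: to B (Δx, Δy, Δh) = (125, 240, -0.5); to C = (-180, 220, -0.2).
Solve a·Δx + b·Δy = Δh: det = 125·220 − (-180)·240 = 70700.
∂h/∂x = [(-0.5)·220 − (-0.2)·240] / 70700 = -0.0008769
∂h/∂y = [125·(-0.2) − (-180)·(-0.5)] / 70700 = -0.001627
|∇h| = √(-0.0008769² + -0.001627²) = 0.001848

0.00185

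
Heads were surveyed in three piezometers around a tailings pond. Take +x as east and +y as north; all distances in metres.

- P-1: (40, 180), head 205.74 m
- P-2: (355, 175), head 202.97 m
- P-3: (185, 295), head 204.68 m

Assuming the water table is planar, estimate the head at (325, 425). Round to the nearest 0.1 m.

203.7 m

Differences from P-1: to P-2 (Δx, Δy, Δh) = (315, -5, -2.77); to P-3 = (145, 115, -1.06).
Determinant of the coordinate differences = 315·115 − 145·(-5) = 36950.
∂h/∂x = [(-2.77)·115 − (-1.06)·(-5)] / 36950 = -0.008765
∂h/∂y = [315·(-1.06) − 145·(-2.77)] / 36950 = +0.001834
h(325, 425) = 205.74 + (-0.008765)·(285) + (+0.001834)·(245) = 205.74 -2.498 +0.449 = 203.691 m.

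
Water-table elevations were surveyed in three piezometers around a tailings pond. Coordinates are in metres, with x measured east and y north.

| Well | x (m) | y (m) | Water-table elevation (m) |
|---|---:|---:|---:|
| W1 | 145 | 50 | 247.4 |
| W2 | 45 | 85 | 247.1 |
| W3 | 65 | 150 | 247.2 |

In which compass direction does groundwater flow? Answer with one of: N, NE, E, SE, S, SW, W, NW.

Differences from W1: to W2 (Δx, Δy, Δh) = (-100, 35, -0.3); to W3 = (-80, 100, -0.2).
Solve a·Δx + b·Δy = Δh: det = (-100)·100 − (-80)·35 = -7200.
∂h/∂x = [(-0.3)·100 − (-0.2)·35] / -7200 = +0.003194
∂h/∂y = [(-100)·(-0.2) − (-80)·(-0.3)] / -7200 = +0.0005556
Flow = −∇h = (-0.003194 east, -0.0005556 north), which points west.

W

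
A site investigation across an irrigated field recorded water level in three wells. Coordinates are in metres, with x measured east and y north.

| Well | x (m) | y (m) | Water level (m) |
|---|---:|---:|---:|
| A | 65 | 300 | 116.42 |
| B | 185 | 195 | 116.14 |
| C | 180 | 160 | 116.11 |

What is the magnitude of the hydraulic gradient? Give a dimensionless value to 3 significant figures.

0.00176

Differences from A: to B (Δx, Δy, Δh) = (120, -105, -0.28); to C = (115, -140, -0.31).
Determinant of the coordinate differences = 120·(-140) − 115·(-105) = -4725.
∂h/∂x = [(-0.28)·(-140) − (-0.31)·(-105)] / -4725 = -0.001407
∂h/∂y = [120·(-0.31) − 115·(-0.28)] / -4725 = +0.001058
|∇h| = √(-0.001407² + 0.001058²) = 0.00176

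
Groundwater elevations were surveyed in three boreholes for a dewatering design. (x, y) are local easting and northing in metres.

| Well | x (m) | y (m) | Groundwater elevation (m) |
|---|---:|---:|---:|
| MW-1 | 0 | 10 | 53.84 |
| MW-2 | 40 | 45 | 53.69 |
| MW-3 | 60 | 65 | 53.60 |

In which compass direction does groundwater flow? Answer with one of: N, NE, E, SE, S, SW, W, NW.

Differences from MW-1: to MW-2 (Δx, Δy, Δh) = (40, 35, -0.15); to MW-3 = (60, 55, -0.24).
Solve a·Δx + b·Δy = Δh: det = 40·55 − 60·35 = 100.
∂h/∂x = [(-0.15)·55 − (-0.24)·35] / 100 = +0.001500
∂h/∂y = [40·(-0.24) − 60·(-0.15)] / 100 = -0.006000
Flow = −∇h = (-0.001500 east, +0.006000 north), which points north.

N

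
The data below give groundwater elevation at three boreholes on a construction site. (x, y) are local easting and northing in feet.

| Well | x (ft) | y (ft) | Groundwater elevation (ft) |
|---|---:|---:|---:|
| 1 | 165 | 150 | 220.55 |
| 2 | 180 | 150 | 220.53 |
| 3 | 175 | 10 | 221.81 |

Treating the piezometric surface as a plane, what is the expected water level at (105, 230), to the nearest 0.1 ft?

Taking 1 as reference: 2−1 = (15, 0, -0.02); 3−1 = (10, -140, +1.26).
Determinant of the coordinate differences = 15·(-140) − 10·0 = -2100.
∂h/∂x = [(-0.02)·(-140) − (+1.26)·0] / -2100 = -0.001333
∂h/∂y = [15·(+1.26) − 10·(-0.02)] / -2100 = -0.009095
h(105, 230) = 220.55 + (-0.001333)·(-60) + (-0.009095)·(80) = 220.55 +0.080 -0.728 = 219.902 ft.

219.9 ft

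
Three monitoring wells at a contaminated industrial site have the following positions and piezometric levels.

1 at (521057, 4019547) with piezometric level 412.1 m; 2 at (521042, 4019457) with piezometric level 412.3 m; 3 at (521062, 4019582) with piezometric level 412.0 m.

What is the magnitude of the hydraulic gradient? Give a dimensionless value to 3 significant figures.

With h = a·x + b·y + c and 1 as origin, the differences give:
  (-15)·a + (-90)·b = +0.2
  5·a + 35·b = -0.1
Eliminate b (×35 and ×(-90), subtract): -75·a = -2.00 → a = ∂h/∂x = +0.02667
Back-substitute: b = ∂h/∂y = -0.006667.
|∇h| = √(0.02667² + -0.006667²) = 0.02749

0.0275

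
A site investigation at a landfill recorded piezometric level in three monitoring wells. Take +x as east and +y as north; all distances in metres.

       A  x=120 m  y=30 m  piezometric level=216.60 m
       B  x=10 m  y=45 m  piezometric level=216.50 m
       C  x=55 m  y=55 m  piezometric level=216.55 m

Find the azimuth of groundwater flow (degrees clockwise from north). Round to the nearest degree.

240°

Differences from A: to B (Δx, Δy, Δh) = (-110, 15, -0.10); to C = (-65, 25, -0.05).
Determinant of the coordinate differences = (-110)·25 − (-65)·15 = -1775.
∂h/∂x = [(-0.10)·25 − (-0.05)·15] / -1775 = +0.0009859
∂h/∂y = [(-110)·(-0.05) − (-65)·(-0.10)] / -1775 = +0.0005634
Flow direction (−∇h) has components (-0.0009859 E, -0.0005634 N).
Azimuth = atan2(E, N) = atan2(-0.0009859, -0.0005634) = 240.3° ≈ 240°.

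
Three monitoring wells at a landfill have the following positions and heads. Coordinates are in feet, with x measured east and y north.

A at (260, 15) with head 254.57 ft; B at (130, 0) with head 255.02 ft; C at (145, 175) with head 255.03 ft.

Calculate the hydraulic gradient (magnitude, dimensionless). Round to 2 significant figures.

Differences from A: to B (Δx, Δy, Δh) = (-130, -15, +0.45); to C = (-115, 160, +0.46).
Solve a·Δx + b·Δy = Δh: det = (-130)·160 − (-115)·(-15) = -22525.
∂h/∂x = [(+0.45)·160 − (+0.46)·(-15)] / -22525 = -0.003503
∂h/∂y = [(-130)·(+0.46) − (-115)·(+0.45)] / -22525 = +0.0003574
|∇h| = √(-0.003503² + 0.0003574²) = 0.003521

0.0035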